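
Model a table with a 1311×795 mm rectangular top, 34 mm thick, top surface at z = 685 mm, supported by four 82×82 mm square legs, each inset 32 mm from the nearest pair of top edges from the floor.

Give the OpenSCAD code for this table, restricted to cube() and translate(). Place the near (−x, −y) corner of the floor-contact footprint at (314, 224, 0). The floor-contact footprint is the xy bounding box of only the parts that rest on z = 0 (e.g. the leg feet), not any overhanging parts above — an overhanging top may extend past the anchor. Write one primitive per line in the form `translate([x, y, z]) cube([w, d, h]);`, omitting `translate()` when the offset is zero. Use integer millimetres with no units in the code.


// leg_h = 685 - 34 = 651
translate([282, 192, 651]) cube([1311, 795, 34]);
translate([314, 224, 0]) cube([82, 82, 651]);
translate([1479, 224, 0]) cube([82, 82, 651]);
translate([314, 873, 0]) cube([82, 82, 651]);
translate([1479, 873, 0]) cube([82, 82, 651]);


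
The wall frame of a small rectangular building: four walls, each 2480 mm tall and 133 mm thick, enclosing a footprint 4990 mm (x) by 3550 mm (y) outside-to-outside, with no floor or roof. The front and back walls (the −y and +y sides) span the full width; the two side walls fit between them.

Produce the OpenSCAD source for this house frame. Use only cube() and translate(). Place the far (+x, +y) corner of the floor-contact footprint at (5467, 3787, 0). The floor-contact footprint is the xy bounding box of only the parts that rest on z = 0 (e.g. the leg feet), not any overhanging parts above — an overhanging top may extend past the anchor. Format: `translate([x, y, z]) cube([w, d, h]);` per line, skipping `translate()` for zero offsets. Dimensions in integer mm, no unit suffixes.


translate([477, 237, 0]) cube([4990, 133, 2480]);
translate([477, 3654, 0]) cube([4990, 133, 2480]);
translate([477, 370, 0]) cube([133, 3284, 2480]);
translate([5334, 370, 0]) cube([133, 3284, 2480]);


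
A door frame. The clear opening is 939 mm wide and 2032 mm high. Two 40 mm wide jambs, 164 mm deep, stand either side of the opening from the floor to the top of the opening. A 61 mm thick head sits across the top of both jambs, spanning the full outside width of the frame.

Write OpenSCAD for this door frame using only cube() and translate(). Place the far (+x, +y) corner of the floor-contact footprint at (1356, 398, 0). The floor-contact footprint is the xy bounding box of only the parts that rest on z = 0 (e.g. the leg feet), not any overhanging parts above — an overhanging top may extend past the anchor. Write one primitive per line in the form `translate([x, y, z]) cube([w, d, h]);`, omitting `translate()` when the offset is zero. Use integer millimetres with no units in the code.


translate([337, 234, 0]) cube([40, 164, 2032]);
translate([1316, 234, 0]) cube([40, 164, 2032]);
translate([337, 234, 2032]) cube([1019, 164, 61]);


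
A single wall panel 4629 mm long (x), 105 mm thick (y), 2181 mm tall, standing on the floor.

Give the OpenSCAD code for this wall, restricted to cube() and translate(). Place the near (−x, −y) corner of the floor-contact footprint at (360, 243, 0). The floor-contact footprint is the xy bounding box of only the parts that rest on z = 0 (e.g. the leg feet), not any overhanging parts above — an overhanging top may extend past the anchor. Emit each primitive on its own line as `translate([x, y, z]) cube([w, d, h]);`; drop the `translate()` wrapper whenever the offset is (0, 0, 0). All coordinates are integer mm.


translate([360, 243, 0]) cube([4629, 105, 2181]);


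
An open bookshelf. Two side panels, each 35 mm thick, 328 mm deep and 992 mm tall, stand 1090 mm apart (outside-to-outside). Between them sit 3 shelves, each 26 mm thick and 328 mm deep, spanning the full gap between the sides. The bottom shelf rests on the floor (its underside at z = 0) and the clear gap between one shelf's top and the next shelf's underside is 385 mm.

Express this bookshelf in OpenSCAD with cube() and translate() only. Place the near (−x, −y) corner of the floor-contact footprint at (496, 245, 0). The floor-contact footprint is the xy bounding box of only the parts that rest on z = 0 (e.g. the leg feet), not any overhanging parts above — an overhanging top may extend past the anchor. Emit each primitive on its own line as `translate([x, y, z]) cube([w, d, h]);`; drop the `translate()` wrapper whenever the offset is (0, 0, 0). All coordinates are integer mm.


translate([496, 245, 0]) cube([35, 328, 992]);
translate([1551, 245, 0]) cube([35, 328, 992]);
translate([531, 245, 0]) cube([1020, 328, 26]);
translate([531, 245, 411]) cube([1020, 328, 26]);
translate([531, 245, 822]) cube([1020, 328, 26]);


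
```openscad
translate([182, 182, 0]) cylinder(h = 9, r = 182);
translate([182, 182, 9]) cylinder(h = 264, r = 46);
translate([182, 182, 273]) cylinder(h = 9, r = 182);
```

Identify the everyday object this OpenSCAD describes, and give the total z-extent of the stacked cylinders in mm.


A spool. The overall height is 282 mm.

Three coaxial cylinders, large–small–large — a spool. Two 9 mm flanges and a 264 mm core give 9 + 264 + 9 = 282 mm.


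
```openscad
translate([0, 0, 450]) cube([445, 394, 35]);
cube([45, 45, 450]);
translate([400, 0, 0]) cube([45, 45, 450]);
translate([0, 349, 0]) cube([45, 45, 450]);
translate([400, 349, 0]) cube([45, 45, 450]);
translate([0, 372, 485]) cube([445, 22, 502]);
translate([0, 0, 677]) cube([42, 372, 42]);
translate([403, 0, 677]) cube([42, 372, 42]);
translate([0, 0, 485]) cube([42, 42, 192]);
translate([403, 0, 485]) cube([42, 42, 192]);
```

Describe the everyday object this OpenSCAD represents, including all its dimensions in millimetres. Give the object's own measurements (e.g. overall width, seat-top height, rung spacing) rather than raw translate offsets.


A chair. The seat is a 445×394×35 mm slab with its top at z = 485 mm, on four 45×45 mm corner legs (flush with the seat edges, standing on z = 0). A flat backrest 22 mm thick, 502 mm tall, spans the full seat width and rises from the seat top along its +y edge, rear face flush with the rear of the seat. Two armrests of 42×42 mm section run along each side from the seat's front edge to the front of the backrest, top faces 234 mm above the seat top and outer faces flush with the seat's x-edges; a 42×42 mm post under the front of each armrest stands on the seat at the front corner.


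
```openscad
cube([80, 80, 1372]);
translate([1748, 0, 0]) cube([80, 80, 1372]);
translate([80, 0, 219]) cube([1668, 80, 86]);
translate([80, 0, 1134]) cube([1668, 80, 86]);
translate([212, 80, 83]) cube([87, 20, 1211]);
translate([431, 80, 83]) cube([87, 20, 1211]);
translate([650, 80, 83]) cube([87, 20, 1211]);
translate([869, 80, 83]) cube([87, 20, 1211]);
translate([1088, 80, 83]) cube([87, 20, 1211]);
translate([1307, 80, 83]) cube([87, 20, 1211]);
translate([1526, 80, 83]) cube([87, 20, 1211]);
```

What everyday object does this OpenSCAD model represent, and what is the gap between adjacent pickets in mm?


A fence section. The picket gap is 132 mm.

Two posts, two rails, 7 pickets — a fence section. Span 1668 mm holds 7 pickets of 87 mm with 8 equal gaps: ⌊(1668 − 7·87) / 8⌋ = 132 mm.


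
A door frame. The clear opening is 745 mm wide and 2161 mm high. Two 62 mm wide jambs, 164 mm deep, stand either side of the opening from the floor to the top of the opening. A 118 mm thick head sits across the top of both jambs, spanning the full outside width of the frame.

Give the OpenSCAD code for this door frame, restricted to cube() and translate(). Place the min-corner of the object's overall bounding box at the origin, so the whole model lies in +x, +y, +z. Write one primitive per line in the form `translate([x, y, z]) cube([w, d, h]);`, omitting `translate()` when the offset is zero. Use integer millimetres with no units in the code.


cube([62, 164, 2161]);
translate([807, 0, 0]) cube([62, 164, 2161]);
translate([0, 0, 2161]) cube([869, 164, 118]);


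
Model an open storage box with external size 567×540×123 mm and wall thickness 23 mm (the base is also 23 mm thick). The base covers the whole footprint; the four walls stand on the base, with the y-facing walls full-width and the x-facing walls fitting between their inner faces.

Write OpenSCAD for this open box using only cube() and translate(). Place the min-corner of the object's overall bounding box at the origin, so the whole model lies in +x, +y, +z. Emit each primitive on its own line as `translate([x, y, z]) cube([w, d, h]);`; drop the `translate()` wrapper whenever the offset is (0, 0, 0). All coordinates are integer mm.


cube([567, 540, 23]);
translate([0, 0, 23]) cube([567, 23, 100]);
translate([0, 517, 23]) cube([567, 23, 100]);
translate([0, 23, 23]) cube([23, 494, 100]);
translate([544, 23, 23]) cube([23, 494, 100]);


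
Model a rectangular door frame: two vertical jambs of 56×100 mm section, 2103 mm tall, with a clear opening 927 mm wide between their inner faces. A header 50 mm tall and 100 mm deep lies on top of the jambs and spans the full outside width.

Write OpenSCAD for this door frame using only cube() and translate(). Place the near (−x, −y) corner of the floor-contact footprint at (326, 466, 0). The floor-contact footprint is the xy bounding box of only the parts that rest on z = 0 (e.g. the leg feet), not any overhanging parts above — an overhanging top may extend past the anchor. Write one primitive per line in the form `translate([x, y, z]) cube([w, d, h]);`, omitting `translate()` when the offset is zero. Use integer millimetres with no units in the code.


translate([326, 466, 0]) cube([56, 100, 2103]);
translate([1309, 466, 0]) cube([56, 100, 2103]);
translate([326, 466, 2103]) cube([1039, 100, 50]);


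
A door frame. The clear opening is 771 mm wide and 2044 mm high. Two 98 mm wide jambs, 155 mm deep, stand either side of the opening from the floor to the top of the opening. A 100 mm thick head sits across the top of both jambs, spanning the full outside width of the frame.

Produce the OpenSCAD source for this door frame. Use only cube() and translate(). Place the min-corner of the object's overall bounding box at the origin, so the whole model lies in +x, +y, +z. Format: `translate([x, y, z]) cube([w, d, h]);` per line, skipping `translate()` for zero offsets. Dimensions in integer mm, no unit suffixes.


cube([98, 155, 2044]);
translate([869, 0, 0]) cube([98, 155, 2044]);
translate([0, 0, 2044]) cube([967, 155, 100]);


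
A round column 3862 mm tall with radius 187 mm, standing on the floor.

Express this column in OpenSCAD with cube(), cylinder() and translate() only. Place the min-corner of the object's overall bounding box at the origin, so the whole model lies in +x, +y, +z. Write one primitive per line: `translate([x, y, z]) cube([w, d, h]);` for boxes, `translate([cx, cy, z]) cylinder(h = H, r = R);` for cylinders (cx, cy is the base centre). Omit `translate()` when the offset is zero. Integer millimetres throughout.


translate([187, 187, 0]) cylinder(h = 3862, r = 187);


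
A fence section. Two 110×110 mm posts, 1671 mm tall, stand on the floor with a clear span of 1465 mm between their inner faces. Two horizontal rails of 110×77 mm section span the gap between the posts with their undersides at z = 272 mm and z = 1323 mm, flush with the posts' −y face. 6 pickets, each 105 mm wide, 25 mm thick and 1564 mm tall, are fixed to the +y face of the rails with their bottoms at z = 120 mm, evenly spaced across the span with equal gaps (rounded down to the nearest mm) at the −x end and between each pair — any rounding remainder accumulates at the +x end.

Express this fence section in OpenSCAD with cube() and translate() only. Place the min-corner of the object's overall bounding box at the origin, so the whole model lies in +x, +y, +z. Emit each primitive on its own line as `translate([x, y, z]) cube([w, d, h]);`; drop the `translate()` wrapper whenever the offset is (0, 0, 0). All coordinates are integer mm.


cube([110, 110, 1671]);
translate([1575, 0, 0]) cube([110, 110, 1671]);
translate([110, 0, 272]) cube([1465, 110, 77]);
translate([110, 0, 1323]) cube([1465, 110, 77]);
translate([229, 110, 120]) cube([105, 25, 1564]);
translate([453, 110, 120]) cube([105, 25, 1564]);
translate([677, 110, 120]) cube([105, 25, 1564]);
translate([901, 110, 120]) cube([105, 25, 1564]);
translate([1125, 110, 120]) cube([105, 25, 1564]);
translate([1349, 110, 120]) cube([105, 25, 1564]);


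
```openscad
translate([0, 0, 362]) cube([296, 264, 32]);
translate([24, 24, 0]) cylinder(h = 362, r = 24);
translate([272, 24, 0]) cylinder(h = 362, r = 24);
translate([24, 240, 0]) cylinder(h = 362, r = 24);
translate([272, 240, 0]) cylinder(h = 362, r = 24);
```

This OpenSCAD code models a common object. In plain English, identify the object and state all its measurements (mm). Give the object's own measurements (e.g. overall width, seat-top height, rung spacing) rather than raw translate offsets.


A four-legged stool. The seat is a 296×264×32 mm slab whose top surface is at z = 394 mm; four round legs, each 48 mm in diameter, run from the floor (z = 0) to the underside of the seat, each leg's axis is inset half a diameter from the nearest pair of seat edges (so the leg's bounding box is flush with the corner).


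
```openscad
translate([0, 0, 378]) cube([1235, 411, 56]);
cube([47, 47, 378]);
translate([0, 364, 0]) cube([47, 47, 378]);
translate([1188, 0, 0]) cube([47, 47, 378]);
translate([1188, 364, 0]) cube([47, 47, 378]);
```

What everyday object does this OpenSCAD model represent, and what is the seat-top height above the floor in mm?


A bench. The seat-top height is 434 mm.

A long slab on four corner posts — a bench. The slab sits at z = 378 with thickness 56, so the top is 378 + 56 = 434 mm.


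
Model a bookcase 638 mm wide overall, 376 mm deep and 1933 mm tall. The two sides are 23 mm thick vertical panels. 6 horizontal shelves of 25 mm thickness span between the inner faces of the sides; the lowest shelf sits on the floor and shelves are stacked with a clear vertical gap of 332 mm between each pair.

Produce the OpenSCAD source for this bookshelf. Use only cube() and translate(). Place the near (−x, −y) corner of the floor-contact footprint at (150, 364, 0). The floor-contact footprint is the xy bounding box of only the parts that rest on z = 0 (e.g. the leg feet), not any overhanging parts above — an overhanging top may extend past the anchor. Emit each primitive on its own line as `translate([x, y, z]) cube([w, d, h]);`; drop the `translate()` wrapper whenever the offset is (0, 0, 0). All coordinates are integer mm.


translate([150, 364, 0]) cube([23, 376, 1933]);
translate([765, 364, 0]) cube([23, 376, 1933]);
translate([173, 364, 0]) cube([592, 376, 25]);
translate([173, 364, 357]) cube([592, 376, 25]);
translate([173, 364, 714]) cube([592, 376, 25]);
translate([173, 364, 1071]) cube([592, 376, 25]);
translate([173, 364, 1428]) cube([592, 376, 25]);
translate([173, 364, 1785]) cube([592, 376, 25]);


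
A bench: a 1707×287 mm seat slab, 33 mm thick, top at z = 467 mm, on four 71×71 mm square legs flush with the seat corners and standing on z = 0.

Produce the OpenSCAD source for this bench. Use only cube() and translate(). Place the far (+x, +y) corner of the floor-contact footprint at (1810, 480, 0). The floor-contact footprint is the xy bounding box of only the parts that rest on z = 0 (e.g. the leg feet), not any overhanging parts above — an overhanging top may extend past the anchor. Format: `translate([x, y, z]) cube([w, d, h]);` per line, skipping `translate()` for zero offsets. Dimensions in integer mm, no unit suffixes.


translate([103, 193, 434]) cube([1707, 287, 33]);
translate([103, 193, 0]) cube([71, 71, 434]);
translate([103, 409, 0]) cube([71, 71, 434]);
translate([1739, 193, 0]) cube([71, 71, 434]);
translate([1739, 409, 0]) cube([71, 71, 434]);


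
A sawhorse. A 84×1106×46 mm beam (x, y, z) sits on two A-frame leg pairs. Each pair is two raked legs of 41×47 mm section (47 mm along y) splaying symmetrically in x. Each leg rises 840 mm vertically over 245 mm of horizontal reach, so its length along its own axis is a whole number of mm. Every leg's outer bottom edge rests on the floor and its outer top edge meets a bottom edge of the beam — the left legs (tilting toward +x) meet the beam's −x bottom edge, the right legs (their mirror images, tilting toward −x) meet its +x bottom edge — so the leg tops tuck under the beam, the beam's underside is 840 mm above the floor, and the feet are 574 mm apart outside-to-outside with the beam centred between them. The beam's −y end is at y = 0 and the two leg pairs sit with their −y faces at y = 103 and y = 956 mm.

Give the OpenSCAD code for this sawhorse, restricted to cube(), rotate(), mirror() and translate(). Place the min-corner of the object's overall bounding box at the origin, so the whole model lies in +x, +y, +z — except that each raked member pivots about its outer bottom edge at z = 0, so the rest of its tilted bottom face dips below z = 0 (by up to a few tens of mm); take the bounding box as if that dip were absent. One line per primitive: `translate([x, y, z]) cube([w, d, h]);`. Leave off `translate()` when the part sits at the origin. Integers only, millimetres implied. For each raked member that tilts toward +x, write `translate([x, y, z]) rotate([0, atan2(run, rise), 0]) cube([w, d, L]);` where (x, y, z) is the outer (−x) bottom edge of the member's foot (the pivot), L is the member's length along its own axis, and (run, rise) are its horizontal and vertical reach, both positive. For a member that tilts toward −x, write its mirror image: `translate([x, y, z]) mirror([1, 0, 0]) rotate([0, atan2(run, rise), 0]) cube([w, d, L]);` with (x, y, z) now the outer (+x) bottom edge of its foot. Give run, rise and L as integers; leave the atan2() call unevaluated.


translate([245, 0, 840]) cube([84, 1106, 46]);
translate([0, 103, 0]) rotate([0, atan2(245, 840), 0]) cube([41, 47, 875]);
translate([574, 103, 0]) mirror([1, 0, 0]) rotate([0, atan2(245, 840), 0]) cube([41, 47, 875]);
translate([0, 956, 0]) rotate([0, atan2(245, 840), 0]) cube([41, 47, 875]);
translate([574, 956, 0]) mirror([1, 0, 0]) rotate([0, atan2(245, 840), 0]) cube([41, 47, 875]);


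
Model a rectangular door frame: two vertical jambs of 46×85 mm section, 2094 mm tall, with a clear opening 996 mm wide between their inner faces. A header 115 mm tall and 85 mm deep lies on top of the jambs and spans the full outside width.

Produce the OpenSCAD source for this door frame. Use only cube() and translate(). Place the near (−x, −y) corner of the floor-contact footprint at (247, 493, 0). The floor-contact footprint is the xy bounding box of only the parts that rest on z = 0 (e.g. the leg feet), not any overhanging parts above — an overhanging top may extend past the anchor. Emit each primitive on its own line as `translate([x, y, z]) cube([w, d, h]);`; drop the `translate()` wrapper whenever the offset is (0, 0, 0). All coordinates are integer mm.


translate([247, 493, 0]) cube([46, 85, 2094]);
translate([1289, 493, 0]) cube([46, 85, 2094]);
translate([247, 493, 2094]) cube([1088, 85, 115]);


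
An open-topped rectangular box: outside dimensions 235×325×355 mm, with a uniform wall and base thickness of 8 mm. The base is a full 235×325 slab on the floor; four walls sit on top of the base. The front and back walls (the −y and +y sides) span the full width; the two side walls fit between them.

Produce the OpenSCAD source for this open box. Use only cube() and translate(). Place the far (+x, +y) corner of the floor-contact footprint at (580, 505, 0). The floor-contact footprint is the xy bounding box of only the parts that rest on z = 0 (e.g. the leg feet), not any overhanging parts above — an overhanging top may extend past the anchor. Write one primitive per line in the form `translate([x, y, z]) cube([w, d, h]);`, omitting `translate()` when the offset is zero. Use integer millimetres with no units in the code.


translate([345, 180, 0]) cube([235, 325, 8]);
translate([345, 180, 8]) cube([235, 8, 347]);
translate([345, 497, 8]) cube([235, 8, 347]);
translate([345, 188, 8]) cube([8, 309, 347]);
translate([572, 188, 8]) cube([8, 309, 347]);


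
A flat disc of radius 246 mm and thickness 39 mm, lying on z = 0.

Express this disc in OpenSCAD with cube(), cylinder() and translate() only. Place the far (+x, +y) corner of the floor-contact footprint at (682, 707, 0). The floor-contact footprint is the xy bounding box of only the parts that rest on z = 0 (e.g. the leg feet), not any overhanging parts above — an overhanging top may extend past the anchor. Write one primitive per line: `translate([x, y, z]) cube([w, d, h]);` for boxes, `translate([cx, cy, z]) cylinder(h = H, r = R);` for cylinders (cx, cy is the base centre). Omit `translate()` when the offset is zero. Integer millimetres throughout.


translate([436, 461, 0]) cylinder(h = 39, r = 246);


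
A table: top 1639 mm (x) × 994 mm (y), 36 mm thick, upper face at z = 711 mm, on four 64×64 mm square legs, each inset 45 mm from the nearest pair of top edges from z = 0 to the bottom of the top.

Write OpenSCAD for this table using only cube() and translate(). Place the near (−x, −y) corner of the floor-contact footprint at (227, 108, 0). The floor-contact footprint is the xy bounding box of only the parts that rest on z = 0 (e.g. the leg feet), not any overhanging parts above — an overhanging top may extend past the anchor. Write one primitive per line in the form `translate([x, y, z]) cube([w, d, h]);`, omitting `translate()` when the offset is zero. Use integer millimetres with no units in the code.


translate([182, 63, 675]) cube([1639, 994, 36]);
translate([227, 108, 0]) cube([64, 64, 675]);
translate([1712, 108, 0]) cube([64, 64, 675]);
translate([227, 948, 0]) cube([64, 64, 675]);
translate([1712, 948, 0]) cube([64, 64, 675]);


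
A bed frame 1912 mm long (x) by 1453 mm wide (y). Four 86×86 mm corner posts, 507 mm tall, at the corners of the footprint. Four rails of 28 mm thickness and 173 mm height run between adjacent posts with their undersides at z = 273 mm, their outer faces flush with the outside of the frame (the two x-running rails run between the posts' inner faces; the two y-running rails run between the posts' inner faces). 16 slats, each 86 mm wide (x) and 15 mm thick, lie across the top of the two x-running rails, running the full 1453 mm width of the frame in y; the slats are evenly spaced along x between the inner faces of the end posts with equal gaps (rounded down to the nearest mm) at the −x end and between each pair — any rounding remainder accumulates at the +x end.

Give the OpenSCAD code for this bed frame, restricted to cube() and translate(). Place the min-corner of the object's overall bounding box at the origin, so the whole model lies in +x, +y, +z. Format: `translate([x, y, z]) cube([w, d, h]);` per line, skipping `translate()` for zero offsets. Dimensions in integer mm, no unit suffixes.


// slat z = rail_z + rail_h = 273 + 173 = 446
// slat gap = ⌊(1740 − 16·86) / 17⌋ = 21
cube([86, 86, 507]);
translate([0, 1367, 0]) cube([86, 86, 507]);
translate([1826, 0, 0]) cube([86, 86, 507]);
translate([1826, 1367, 0]) cube([86, 86, 507]);
translate([86, 0, 273]) cube([1740, 28, 173]);
translate([86, 1425, 273]) cube([1740, 28, 173]);
translate([0, 86, 273]) cube([28, 1281, 173]);
translate([1884, 86, 273]) cube([28, 1281, 173]);
translate([107, 0, 446]) cube([86, 1453, 15]);
translate([214, 0, 446]) cube([86, 1453, 15]);
translate([321, 0, 446]) cube([86, 1453, 15]);
translate([428, 0, 446]) cube([86, 1453, 15]);
translate([535, 0, 446]) cube([86, 1453, 15]);
translate([642, 0, 446]) cube([86, 1453, 15]);
translate([749, 0, 446]) cube([86, 1453, 15]);
translate([856, 0, 446]) cube([86, 1453, 15]);
translate([963, 0, 446]) cube([86, 1453, 15]);
translate([1070, 0, 446]) cube([86, 1453, 15]);
translate([1177, 0, 446]) cube([86, 1453, 15]);
translate([1284, 0, 446]) cube([86, 1453, 15]);
translate([1391, 0, 446]) cube([86, 1453, 15]);
translate([1498, 0, 446]) cube([86, 1453, 15]);
translate([1605, 0, 446]) cube([86, 1453, 15]);
translate([1712, 0, 446]) cube([86, 1453, 15]);


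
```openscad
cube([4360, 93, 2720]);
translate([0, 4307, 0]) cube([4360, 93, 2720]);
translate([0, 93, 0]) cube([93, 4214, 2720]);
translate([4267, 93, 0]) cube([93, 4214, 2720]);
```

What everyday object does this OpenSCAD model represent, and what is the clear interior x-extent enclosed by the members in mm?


A house (or room) frame. The interior width is 4174 mm.

Four 2720 mm walls enclosing a rectangle with no floor or roof — a room or house frame. Outside width is 4360 mm and wall thickness is 93 mm, so the interior width is 4360 − 2 × 93 = 4174 mm.


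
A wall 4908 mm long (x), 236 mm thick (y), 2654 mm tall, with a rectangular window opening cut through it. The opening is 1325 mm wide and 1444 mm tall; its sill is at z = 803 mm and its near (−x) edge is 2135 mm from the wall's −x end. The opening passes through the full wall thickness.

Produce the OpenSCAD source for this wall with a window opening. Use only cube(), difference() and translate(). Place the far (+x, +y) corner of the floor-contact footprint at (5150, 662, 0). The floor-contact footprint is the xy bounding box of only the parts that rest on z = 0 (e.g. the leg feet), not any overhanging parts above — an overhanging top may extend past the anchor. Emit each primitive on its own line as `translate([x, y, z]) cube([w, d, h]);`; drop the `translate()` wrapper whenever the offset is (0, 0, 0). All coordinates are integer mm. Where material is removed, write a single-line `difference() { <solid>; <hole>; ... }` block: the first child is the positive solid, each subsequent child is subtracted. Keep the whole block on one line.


difference() { translate([242, 426, 0]) cube([4908, 236, 2654]); translate([2377, 426, 803]) cube([1325, 236, 1444]); }


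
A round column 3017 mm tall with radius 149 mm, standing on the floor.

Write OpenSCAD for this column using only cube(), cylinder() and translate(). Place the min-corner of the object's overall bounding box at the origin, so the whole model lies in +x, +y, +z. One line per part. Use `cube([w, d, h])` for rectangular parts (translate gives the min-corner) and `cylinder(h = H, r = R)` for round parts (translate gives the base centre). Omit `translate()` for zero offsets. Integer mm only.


translate([149, 149, 0]) cylinder(h = 3017, r = 149);


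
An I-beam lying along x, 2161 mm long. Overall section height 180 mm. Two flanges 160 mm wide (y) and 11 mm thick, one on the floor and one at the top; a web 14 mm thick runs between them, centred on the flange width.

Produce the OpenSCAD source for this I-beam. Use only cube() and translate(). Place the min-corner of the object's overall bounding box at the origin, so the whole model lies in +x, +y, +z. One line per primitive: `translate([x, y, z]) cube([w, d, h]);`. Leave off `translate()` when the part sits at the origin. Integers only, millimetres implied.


cube([2161, 160, 11]);
translate([0, 73, 11]) cube([2161, 14, 158]);
translate([0, 0, 169]) cube([2161, 160, 11]);


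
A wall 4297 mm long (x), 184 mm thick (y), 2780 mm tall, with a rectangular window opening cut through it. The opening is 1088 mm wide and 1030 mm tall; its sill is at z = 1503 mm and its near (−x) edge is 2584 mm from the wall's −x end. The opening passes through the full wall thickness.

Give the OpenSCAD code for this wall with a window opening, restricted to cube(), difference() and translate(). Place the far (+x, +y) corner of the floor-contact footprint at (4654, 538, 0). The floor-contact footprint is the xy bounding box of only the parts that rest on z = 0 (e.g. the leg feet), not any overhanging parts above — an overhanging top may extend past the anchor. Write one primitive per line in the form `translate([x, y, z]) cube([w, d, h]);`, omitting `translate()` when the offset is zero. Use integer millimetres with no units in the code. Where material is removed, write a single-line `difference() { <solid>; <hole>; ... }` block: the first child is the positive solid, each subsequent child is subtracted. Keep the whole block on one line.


difference() { translate([357, 354, 0]) cube([4297, 184, 2780]); translate([2941, 354, 1503]) cube([1088, 184, 1030]); }


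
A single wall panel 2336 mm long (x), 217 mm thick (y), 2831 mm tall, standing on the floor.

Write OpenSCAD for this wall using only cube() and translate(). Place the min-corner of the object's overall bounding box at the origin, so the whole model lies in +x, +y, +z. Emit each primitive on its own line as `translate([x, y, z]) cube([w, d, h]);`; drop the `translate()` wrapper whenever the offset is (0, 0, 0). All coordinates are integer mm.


cube([2336, 217, 2831]);


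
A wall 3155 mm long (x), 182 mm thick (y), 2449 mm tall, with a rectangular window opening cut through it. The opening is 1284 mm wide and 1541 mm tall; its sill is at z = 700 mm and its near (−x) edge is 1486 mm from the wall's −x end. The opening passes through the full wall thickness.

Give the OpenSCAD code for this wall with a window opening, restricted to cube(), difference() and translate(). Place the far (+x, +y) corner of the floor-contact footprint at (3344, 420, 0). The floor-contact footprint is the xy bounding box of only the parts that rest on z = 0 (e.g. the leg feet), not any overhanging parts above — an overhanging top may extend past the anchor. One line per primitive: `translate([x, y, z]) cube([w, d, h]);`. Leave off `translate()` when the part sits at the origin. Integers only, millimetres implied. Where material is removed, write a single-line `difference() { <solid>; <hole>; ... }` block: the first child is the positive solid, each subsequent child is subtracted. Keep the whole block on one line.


difference() { translate([189, 238, 0]) cube([3155, 182, 2449]); translate([1675, 238, 700]) cube([1284, 182, 1541]); }


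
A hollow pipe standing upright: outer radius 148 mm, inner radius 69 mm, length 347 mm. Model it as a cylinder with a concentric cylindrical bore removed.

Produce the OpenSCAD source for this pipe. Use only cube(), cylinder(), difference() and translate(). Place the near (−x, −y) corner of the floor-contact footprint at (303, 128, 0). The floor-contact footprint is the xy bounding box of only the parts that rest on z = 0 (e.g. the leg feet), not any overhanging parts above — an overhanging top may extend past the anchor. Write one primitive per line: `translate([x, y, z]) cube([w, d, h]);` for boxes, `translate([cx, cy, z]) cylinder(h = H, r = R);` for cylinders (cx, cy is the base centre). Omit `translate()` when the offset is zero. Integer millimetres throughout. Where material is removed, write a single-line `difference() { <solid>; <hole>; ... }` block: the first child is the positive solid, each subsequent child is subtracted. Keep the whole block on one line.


difference() { translate([451, 276, 0]) cylinder(h = 347, r = 148); translate([451, 276, 0]) cylinder(h = 347, r = 69); }


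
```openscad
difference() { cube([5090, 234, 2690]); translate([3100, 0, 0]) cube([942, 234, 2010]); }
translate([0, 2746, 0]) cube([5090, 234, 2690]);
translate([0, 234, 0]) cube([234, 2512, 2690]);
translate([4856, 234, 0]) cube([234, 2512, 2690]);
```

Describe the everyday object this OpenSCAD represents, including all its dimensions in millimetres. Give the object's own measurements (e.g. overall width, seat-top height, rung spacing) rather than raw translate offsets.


A single room: four walls, each 2690 mm tall and 234 mm thick, enclosing an outside footprint 5090×2980 mm (x × y), no floor or roof. The front and back walls (−y and +y sides) run the full x-width; the side walls fit between their inner faces. A door opening 942 mm wide and 2010 mm tall is cut through the front wall from the floor up, its −x edge 3100 mm from the wall's −x end.


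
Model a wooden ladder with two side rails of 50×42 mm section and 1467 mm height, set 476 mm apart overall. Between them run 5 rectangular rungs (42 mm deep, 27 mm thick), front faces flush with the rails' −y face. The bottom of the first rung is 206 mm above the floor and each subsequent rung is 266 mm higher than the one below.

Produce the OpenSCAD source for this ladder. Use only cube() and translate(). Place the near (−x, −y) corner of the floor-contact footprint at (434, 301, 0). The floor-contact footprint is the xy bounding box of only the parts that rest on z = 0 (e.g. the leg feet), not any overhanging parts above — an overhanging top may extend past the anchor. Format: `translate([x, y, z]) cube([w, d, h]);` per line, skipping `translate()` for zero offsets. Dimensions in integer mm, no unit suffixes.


// rung span = 476 - 2*50 = 376
// rung[k] z = 206 + k*266
translate([434, 301, 0]) cube([50, 42, 1467]);
translate([860, 301, 0]) cube([50, 42, 1467]);
translate([484, 301, 206]) cube([376, 42, 27]);
translate([484, 301, 472]) cube([376, 42, 27]);
translate([484, 301, 738]) cube([376, 42, 27]);
translate([484, 301, 1004]) cube([376, 42, 27]);
translate([484, 301, 1270]) cube([376, 42, 27]);


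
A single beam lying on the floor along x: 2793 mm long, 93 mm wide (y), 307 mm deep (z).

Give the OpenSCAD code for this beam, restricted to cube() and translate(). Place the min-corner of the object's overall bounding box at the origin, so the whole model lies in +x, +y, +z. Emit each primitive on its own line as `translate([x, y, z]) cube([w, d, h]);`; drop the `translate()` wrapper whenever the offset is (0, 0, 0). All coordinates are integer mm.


cube([2793, 93, 307]);


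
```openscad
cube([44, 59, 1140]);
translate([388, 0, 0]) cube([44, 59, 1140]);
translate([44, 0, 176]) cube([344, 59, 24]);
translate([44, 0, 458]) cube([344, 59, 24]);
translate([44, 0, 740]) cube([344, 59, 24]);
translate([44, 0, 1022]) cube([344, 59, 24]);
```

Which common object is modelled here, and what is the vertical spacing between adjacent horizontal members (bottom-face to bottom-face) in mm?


A ladder. The rung spacing is 282 mm.

Two tall 44×59 posts with 4 short bars between them — a ladder. Adjacent rungs sit at z = 176 and z = 458, so the spacing is 458 − 176 = 282 mm.


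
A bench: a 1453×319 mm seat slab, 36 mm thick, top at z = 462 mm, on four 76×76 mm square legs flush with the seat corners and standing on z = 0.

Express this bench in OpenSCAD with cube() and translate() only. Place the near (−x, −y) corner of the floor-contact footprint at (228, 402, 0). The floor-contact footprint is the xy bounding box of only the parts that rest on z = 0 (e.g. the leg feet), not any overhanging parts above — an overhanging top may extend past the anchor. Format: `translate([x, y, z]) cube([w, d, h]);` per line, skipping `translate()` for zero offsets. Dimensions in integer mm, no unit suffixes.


translate([228, 402, 426]) cube([1453, 319, 36]);
translate([228, 402, 0]) cube([76, 76, 426]);
translate([228, 645, 0]) cube([76, 76, 426]);
translate([1605, 402, 0]) cube([76, 76, 426]);
translate([1605, 645, 0]) cube([76, 76, 426]);


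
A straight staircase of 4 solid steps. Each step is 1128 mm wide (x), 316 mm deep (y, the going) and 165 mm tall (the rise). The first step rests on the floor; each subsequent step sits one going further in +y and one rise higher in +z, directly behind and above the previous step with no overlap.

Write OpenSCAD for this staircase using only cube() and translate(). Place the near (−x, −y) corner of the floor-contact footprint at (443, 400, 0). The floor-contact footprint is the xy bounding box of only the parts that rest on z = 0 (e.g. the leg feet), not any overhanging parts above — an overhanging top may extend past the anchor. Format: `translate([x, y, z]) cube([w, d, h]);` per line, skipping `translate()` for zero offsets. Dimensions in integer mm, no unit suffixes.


translate([443, 400, 0]) cube([1128, 316, 165]);
translate([443, 716, 165]) cube([1128, 316, 165]);
translate([443, 1032, 330]) cube([1128, 316, 165]);
translate([443, 1348, 495]) cube([1128, 316, 165]);


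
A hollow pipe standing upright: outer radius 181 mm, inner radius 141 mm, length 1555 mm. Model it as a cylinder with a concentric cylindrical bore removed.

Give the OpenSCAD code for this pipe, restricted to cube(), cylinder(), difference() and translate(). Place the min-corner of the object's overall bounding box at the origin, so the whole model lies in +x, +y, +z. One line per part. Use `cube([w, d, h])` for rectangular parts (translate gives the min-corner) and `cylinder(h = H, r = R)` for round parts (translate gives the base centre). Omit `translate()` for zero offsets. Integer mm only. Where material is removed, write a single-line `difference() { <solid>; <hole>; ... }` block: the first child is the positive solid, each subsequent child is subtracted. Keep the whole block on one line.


difference() { translate([181, 181, 0]) cylinder(h = 1555, r = 181); translate([181, 181, 0]) cylinder(h = 1555, r = 141); }


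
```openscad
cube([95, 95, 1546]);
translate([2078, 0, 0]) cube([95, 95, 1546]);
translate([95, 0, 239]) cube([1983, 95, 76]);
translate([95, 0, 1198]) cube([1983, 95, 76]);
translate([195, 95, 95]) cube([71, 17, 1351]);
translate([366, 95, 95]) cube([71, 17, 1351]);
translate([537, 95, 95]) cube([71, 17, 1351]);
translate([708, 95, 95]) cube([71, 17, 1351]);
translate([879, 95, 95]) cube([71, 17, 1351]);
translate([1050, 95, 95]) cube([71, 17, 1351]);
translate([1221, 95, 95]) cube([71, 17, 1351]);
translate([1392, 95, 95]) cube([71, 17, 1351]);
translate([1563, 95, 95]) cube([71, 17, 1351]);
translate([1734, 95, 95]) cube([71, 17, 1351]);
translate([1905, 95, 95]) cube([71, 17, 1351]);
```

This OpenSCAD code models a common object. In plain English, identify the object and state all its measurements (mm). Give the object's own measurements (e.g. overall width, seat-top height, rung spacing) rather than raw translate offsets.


A fence section. Two 95×95 mm posts, 1546 mm tall, stand on the floor with a clear span of 1983 mm between their inner faces. Two horizontal rails of 95×76 mm section span the gap between the posts with their undersides at z = 239 mm and z = 1198 mm, flush with the posts' −y face. 11 pickets, each 71 mm wide, 17 mm thick and 1351 mm tall, are fixed to the +y face of the rails with their bottoms at z = 95 mm, spaced across the span with a 100 mm gap after the −x post and between neighbouring pickets, with 102 mm left before the +x post.


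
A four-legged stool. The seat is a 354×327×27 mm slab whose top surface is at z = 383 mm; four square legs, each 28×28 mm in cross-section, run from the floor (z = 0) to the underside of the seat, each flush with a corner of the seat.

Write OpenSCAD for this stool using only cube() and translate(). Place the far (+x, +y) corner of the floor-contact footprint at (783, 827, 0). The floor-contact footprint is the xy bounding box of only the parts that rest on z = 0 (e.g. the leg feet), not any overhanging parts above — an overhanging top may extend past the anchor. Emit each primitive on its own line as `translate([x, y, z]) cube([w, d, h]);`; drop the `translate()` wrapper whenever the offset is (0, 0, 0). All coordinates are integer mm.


translate([429, 500, 356]) cube([354, 327, 27]);
translate([429, 500, 0]) cube([28, 28, 356]);
translate([755, 500, 0]) cube([28, 28, 356]);
translate([429, 799, 0]) cube([28, 28, 356]);
translate([755, 799, 0]) cube([28, 28, 356]);


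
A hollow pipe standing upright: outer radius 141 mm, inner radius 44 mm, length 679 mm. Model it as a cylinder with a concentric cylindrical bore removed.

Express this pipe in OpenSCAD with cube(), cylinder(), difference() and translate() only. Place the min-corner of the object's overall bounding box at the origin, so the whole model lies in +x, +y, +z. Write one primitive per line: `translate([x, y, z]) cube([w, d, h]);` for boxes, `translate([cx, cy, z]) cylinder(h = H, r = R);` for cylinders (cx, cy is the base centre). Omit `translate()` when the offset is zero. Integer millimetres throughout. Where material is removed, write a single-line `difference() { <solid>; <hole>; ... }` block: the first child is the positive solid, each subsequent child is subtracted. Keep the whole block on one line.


difference() { translate([141, 141, 0]) cylinder(h = 679, r = 141); translate([141, 141, 0]) cylinder(h = 679, r = 44); }
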